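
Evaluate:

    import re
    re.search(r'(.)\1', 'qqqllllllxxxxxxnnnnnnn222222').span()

(0, 2)

After group 1 captures some text, `\1` only succeeds where that same text appears again.
Unlike `match`, `search` isn't anchored — it looks for the pattern anywhere in the string.
The match spans [0:2] → 'qq'.
Captured: group 1 = 'q'.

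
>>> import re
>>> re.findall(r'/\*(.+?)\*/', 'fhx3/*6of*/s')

['6of']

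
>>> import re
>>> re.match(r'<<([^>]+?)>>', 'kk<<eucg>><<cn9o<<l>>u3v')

`re.match` only tries the pattern at the start of the string.
Here position 0 doesn't satisfy it, so the call returns None.

None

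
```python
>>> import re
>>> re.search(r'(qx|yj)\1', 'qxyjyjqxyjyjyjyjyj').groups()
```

('yj',)

After group 1 captures some text, `\1` only succeeds where that same text appears again.
`re.search` tries every starting position until one works.
The match spans [2:6] → 'yjyj'.
Captured: group 1 = 'yj'.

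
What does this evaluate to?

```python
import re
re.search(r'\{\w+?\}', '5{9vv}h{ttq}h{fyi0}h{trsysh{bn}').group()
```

`search` walks the string left to right and returns the first match it finds.
The match spans [1:6] → '{9vv}'.

'{9vv}'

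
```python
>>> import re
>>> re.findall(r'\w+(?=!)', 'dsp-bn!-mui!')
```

The lookaround is zero-width — it requires the adjacent text to match without consuming it, so the asserted text isn't part of the match.
No capturing groups, so `findall` returns the 2 full match strings.

['bn', 'mui']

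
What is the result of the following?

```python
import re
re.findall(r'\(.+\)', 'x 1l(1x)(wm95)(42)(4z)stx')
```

Scanning left to right: at [4:22] → '(1x)(wm95)(42)(4z)'.
`findall` yields the raw match text (1 of them) because the pattern has no groups.

['(1x)(wm95)(42)(4z)']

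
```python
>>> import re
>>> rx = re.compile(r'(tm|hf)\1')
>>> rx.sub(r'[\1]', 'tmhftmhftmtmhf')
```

'tmhftmhf[tm]hf'

`\1` is not a pattern — it's the concrete string captured by group 1, re-applied verbatim.
Each match is replaced using the text its own group 1 captured.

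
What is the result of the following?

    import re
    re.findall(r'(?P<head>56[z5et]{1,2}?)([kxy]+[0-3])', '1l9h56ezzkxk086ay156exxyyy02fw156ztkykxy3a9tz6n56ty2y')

[('56e', 'xxyyy0'), ('56zt', 'kykxy3'), ('56t', 'y2')]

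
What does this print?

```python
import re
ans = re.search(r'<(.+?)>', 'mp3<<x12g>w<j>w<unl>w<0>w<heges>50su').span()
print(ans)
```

(3, 10)

With the lazy modifier that quantifier settles for the fewest repetitions that let the rest of the pattern succeed (the atoms after it are unaffected and can still be greedy).
`search` walks the string left to right and returns the first match it finds.
The match spans [3:10] → '<<x12g>'.
Captured: group 1 = '<x12g'.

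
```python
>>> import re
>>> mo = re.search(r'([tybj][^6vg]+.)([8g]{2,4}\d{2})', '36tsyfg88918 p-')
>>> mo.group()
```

'tsyfg8891'

The pattern matches one of [tybj], then one or more of any character except [6vg], then any character (captured); then 2 to 4 of one of [8g], then exactly 2 of a digit (captured).
`search` walks the string left to right and returns the first match it finds.
The match spans [2:11] → 'tsyfg8891'.
Captured: group 1 = 'tsyfg', group 2 = '8891'.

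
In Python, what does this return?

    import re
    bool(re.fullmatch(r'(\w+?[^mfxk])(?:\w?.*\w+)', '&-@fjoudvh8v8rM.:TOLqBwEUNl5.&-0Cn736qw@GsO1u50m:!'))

False

`re.fullmatch` requires the pattern to consume the entire string.
Here there's no way to consume every character, so the call returns None, and `bool(None)` is False.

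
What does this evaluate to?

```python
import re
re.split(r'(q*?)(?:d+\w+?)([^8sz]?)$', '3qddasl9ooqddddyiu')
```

['3', 'q', 'u', '']

This matches zero or more of a literal 'q' (lazy) (captured); then one or more of a literal 'd', then one or more of a word character (lazy) (non-capturing group); then optionally any character except [8sz] (captured); then anchored at the end.
Because the quantifier is non-greedy, it stops expanding at the earliest point where the rest of the pattern can succeed.
Matches to split on: at [1:18] → 'qddasl9ooqddddyiu'.
The group in the pattern means `split` returns the separators' captures alongside the pieces.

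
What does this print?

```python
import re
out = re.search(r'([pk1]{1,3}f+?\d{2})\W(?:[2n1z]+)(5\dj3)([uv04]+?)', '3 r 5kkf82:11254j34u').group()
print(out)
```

kkf82:11254j34

Pattern: 1 to 3 of one of [pk1], then one or more of a literal 'f' (lazy), then exactly 2 of a digit (captured); then a non-word character; then one or more of one of [2n1z] (non-capturing group); then the literal '5', then a digit, then the literal 'j3' (captured); then one or more of one of [uv04] (lazy) (captured).
A non-greedy quantifier consumes as few characters as it can — just enough that the remainder of the pattern still matches from where it stops; whatever follows it matches normally.
`search` walks the string left to right and returns the first match it finds.
The match spans [5:19] → 'kkf82:11254j34'.
Captured: group 1 = 'kkf82', group 2 = '54j3', group 3 = '4'.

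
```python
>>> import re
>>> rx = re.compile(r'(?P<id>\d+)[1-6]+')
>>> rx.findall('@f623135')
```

['62313']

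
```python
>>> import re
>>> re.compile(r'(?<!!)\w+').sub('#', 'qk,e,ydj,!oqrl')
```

'#,#,#,!o#'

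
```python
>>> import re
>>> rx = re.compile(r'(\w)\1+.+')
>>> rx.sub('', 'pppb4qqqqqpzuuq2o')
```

A backreference is literal: `\1` must see the identical characters the first group matched.
Matches: at [0:17] → 'pppb4qqqqqpzuuq2o'.
`sub` substitutes '' at each match site.

''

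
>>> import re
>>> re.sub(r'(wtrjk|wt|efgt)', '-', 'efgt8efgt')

'-8-'

Each match is replaced by '-'.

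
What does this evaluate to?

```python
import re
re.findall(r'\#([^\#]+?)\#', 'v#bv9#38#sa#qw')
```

Matches: at [1:6] match '#bv9#', group 1 = 'bv9'; at [8:12] match '#sa#', group 1 = 'sa'.
`findall` collects group 1 from each match (2 total).

['bv9', 'sa']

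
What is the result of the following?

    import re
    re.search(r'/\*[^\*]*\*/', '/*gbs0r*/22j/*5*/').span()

(0, 9)

Unlike `match`, `search` isn't anchored — it looks for the pattern anywhere in the string.
The match spans [0:9] → '/*gbs0r*/'.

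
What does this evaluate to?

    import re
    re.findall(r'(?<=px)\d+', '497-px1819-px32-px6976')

The `(?=…)`/`(?<=…)` assertion just peeks at neighbouring text; it doesn't advance the match position.
Since nothing is captured, `findall` lists the 3 matched substrings directly.

['1819', '32', '6976']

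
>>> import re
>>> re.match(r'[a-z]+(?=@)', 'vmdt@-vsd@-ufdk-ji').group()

`re.match` only tries the pattern at the start of the string.
The match spans [0:4] → 'vmdt'.

'vmdt'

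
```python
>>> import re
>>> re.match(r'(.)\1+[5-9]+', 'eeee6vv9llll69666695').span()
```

`match` is anchored at position 0; if the pattern doesn't fit there, it returns None.
The match spans [0:5] → 'eeee6'.

(0, 5)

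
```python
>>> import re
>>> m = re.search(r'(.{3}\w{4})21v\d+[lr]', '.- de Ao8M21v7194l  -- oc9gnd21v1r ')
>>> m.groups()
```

('de Ao8M',)

The match spans [3:18] → 'de Ao8M21v7194l'.
Captured: group 1 = 'de Ao8M'.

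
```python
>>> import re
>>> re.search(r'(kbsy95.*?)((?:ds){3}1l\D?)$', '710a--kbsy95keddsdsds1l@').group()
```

The pattern matches the literal 'kbs', then the literal 'y95', then zero or more of any character (lazy) (captured); then the literal 'ds' repeated 3 times, then the literal '1l', then optionally a non-digit (captured); then anchored at the end.
The match spans [6:24] → 'kbsy95keddsdsds1l@'.

'kbsy95keddsdsds1l@'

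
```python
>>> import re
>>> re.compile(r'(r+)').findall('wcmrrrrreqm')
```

The pattern matches one or more of a literal 'r' (captured).
Scanning left to right: at [3:8] match 'rrrrr', group 1 = 'rrrrr'.
One capturing group, so `findall` returns just the captured substring from the one match — 1 in all.

['rrrrr']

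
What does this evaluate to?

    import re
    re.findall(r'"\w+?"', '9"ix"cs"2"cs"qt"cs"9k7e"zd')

No capturing groups, so `findall` returns the 4 full match strings.

['"ix"', '"2"', '"qt"', '"9k7e"']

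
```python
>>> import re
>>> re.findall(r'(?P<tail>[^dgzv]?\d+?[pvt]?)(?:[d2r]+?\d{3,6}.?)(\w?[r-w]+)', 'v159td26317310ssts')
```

2 groups means the one result is a tuple of 2 captured strings — 1 here.

[('159t', '0ssts')]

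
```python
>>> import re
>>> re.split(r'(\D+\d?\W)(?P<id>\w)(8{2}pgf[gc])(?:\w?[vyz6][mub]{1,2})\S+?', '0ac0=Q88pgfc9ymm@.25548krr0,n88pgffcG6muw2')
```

Lazy quantifiers expand one character at a time until the remainder of the pattern can match.
Because the pattern has a capturing group, `split` also inserts each captured text between the pieces.

['0', 'ac0=', 'Q', '88pgfc', '.25548krr0,n88pgffcG6muw2']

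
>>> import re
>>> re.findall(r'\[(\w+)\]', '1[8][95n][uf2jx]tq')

With a single group, `findall` returns only what that group captured — 3 items.

['8', '95n', 'uf2jx']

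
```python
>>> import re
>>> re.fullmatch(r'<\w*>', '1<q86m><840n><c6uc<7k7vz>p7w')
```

None

`re.fullmatch` is like wrapping the pattern in `^…$` (in single-line mode).
Here the pattern can't cover the whole string, so the call returns None.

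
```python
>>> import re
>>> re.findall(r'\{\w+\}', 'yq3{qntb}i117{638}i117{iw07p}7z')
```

['{qntb}', '{638}', '{iw07p}']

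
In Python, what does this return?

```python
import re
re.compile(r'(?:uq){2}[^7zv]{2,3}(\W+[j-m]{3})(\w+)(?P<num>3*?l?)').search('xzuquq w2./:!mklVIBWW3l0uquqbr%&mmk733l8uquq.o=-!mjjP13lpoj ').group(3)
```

Pattern: the literal 'uq' repeated 2 times, then 2 to 3 of any character except [7zv]; then one or more of a non-word character, then exactly 3 of a character in [j-m] (captured); then one or more of a word character (captured); then zero or more of a literal '3' (lazy), then optionally the literal 'l' (captured as 'num').
`search` walks the string left to right and returns the first match it finds.
The match spans [2:30] → 'uquq w2./:!mklVIBWW3l0uquqbr'.
Captured: group 1 = './:!mkl', group 2 = 'VIBWW3l0uquqbr', group 3 = ''.

''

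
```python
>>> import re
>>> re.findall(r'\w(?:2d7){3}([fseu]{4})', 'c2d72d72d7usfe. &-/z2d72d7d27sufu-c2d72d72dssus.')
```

Pattern: a word character, then the literal '2d7' repeated 3 times; then exactly 4 of one of [fseu] (captured).
`findall` collects group 1 from the one match (1 total).

['usfe']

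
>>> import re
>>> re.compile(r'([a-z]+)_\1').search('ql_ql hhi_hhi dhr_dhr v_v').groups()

('ql',)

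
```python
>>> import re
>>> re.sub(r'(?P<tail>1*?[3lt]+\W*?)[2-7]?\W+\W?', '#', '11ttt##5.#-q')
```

Lazy quantifiers expand one character at a time until the remainder of the pattern can match.
`sub` substitutes '#' at each match site.

'#5.#-q'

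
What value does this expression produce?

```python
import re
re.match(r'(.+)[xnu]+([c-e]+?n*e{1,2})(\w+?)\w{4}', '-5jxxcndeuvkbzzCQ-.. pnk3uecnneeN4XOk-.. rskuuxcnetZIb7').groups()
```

('-5jxxcndeuvkbzzCQ-.. pnk3uecnneeN4XOk-.. rskuu', 'cne', 't')

The match spans [0:55] → '-5jxxcndeuvkbzzCQ-.. pnk3uecnneeN4XOk-.. rskuuxcnetZIb7'.
Captured: group 1 = '-5jxxcndeuvkbzzCQ-.. pnk3uecnneeN4XOk-.. rskuu', group 2 = 'cne', group 3 = 't'.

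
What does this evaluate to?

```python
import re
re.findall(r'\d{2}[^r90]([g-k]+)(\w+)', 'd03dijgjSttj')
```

Pattern: exactly 2 of a digit, then any character except [r90]; then one or more of a character in [g-k] (captured); then one or more of a word character (captured).
`findall` packs the 2 group values into a tuple for every match.

[('ijgj', 'Sttj')]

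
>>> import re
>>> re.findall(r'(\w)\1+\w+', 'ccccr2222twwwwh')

['c']

`\1` is not a pattern — it's the concrete string captured by group 1, re-applied verbatim.
Walking the string: at [0:15] match 'ccccr2222twwwwh', group 1 = 'c'.
One capturing group, so `findall` returns just the captured substring from the one match — 1 in all.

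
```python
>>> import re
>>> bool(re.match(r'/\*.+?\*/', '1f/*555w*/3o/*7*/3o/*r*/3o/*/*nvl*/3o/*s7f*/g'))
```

`match` is anchored at position 0; if the pattern doesn't fit there, it returns None.
Here the pattern fails at index 0, so the call returns None, and `bool(None)` is False.

False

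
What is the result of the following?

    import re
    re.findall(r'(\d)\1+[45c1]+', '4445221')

After group 1 captures some text, `\1` only succeeds where that same text appears again.
Scanning left to right: at [0:4] match '4445', group 1 = '4'; at [4:7] match '221', group 1 = '2'.
Because there's exactly one group, `findall` drops the full match and keeps group 1 from each hit.

['4', '2']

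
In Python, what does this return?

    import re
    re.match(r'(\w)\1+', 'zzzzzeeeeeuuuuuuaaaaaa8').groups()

The backreference `\1` re-matches whatever the first group consumed, character for character.
With `match`, the pattern is implicitly anchored at the beginning.
The match spans [0:5] → 'zzzzz'.
Captured: group 1 = 'z'.

('z',)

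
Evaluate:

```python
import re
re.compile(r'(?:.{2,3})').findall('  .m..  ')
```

['  .', 'm..', '  ']

This matches 2 to 3 of any character (non-capturing group).
Walking the string: at [0:3] → '  .'; at [3:6] → 'm..'; at [6:8] → '  '.
`findall` yields the raw match text (3 of them) because the pattern has no groups.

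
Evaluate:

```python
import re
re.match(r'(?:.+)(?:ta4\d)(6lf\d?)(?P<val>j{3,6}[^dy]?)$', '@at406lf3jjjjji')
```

The pattern matches one or more of any character (non-capturing group); then the literal 'ta4', then a digit (non-capturing group); then the literal '6lf', then optionally a digit (captured); then 3 to 6 of the literal 'j', then optionally any character except [dy] (captured as 'val'); then anchored at the end.
`re.match` only tries the pattern at the start of the string.
Here the string doesn't start with a match, so the call returns None.

None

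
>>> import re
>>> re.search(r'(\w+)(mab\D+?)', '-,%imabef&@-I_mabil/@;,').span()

(3, 8)

This matches one or more of a word character (captured); then the literal 'mab', then one or more of a non-digit (lazy) (captured).
Because the quantifier is non-greedy, it stops expanding at the earliest point where the rest of the pattern can succeed.
Unlike `match`, `search` isn't anchored — it looks for the pattern anywhere in the string.
The match spans [3:8] → 'imabe'.
Captured: group 1 = 'i', group 2 = 'mabe'.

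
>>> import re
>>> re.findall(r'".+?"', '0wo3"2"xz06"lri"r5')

['"2"', '"lri"']

A `+?`/`*?`/`{m,n}?` starts at its minimum and grows only as far as needed for what follows to match.
Scanning left to right: at [4:7] → '"2"'; at [11:16] → '"lri"'.
Since nothing is captured, `findall` lists the 2 matched substrings directly.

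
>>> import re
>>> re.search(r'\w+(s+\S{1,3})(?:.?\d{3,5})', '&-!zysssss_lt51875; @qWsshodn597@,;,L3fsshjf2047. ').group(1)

's_lt'

This matches one or more of a word character; then one or more of a literal 's', then 1 to 3 of a non-whitespace character (captured); then optionally any character, then 3 to 5 of a digit (non-capturing group).
Unlike `match`, `search` isn't anchored — it looks for the pattern anywhere in the string.
The match spans [3:18] → 'zysssss_lt51875'.
Captured: group 1 = 's_lt'.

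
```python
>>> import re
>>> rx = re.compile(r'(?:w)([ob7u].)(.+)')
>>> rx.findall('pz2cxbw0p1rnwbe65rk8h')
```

[('be', '65rk8h')]

This matches a literal 'w' (non-capturing group); then one of [ob7u], then any character (captured); then one or more of any character (captured).
Matches: at [12:21] match 'wbe65rk8h', groups = ('be', '65rk8h').
`findall` packs the 2 group values into a tuple for every match.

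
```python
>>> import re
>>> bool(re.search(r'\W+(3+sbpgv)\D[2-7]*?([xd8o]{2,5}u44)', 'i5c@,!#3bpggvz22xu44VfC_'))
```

False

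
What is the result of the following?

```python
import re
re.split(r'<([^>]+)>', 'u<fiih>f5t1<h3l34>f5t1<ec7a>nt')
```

['u', 'fiih', 'f5t1', 'h3l34', 'f5t1', 'ec7a', 'nt']

Matches to split on: at [1:7] → '<fiih>'; at [11:18] → '<h3l34>'; at [22:28] → '<ec7a>'.
Because the pattern has a capturing group, `split` also inserts each captured text between the pieces.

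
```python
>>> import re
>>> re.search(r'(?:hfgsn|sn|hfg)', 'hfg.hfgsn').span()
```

(0, 3)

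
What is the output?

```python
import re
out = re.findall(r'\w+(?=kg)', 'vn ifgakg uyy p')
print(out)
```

['ifga']

The `(?=…)`/`(?<=…)` assertion just peeks at neighbouring text; it doesn't advance the match position.
`findall` yields the raw match text (1 of them) because the pattern has no groups.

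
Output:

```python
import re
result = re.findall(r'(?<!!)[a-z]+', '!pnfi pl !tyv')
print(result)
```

The negative lookahead/lookbehind blocks any match where the forbidden context is present.
Scanning left to right: at [2:5] → 'nfi'; at [6:8] → 'pl'; at [11:13] → 'yv'.
Since nothing is captured, `findall` lists the 3 matched substrings directly.

['nfi', 'pl', 'yv']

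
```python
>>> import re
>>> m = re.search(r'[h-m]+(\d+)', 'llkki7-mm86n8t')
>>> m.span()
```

This matches one or more of a character in [h-m]; then one or more of a digit (captured).
`re.search` scans for the first position where the pattern succeeds.
The match spans [0:6] → 'llkki7'.
Captured: group 1 = '7'.

(0, 6)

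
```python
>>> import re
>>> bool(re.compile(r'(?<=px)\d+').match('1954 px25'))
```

The `(?=…)`/`(?<=…)` assertion just peeks at neighbouring text; it doesn't advance the match position.
`match` is anchored at position 0; if the pattern doesn't fit there, it returns None.
Here the pattern fails at index 0, so the call returns None, and `bool(None)` is False.

False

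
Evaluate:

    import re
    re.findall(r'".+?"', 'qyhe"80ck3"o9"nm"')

['"80ck3"', '"nm"']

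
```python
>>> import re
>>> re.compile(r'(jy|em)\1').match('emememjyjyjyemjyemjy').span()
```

`re.match` won't scan ahead — the pattern has to work from the very first character.
The match spans [0:4] → 'emem'.

(0, 4)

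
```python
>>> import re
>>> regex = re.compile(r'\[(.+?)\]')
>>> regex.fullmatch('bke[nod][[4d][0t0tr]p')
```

None

`re.fullmatch` requires the pattern to consume the entire string.
Here the pattern can't cover the whole string, so the call returns None.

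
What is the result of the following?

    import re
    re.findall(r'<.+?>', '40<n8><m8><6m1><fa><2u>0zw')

['<n8>', '<m8>', '<6m1>', '<fa>', '<2u>']

The `?` after the quantifier makes it lazy — it takes as little as possible before letting the rest of the pattern try.
With no groups in the pattern, `findall` gives back each whole match — 5 here.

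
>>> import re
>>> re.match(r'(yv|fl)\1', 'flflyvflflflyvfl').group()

`\1` is not a pattern — it's the concrete string captured by group 1, re-applied verbatim.
`re.match` won't scan ahead — the pattern has to work from the very first character.
The match spans [0:4] → 'flfl'.
Captured: group 1 = 'fl'.

'flfl'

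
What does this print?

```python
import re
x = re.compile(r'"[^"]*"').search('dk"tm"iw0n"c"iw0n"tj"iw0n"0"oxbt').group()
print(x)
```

`re.search` scans for the first position where the pattern succeeds.
The match spans [2:6] → '"tm"'.

"tm"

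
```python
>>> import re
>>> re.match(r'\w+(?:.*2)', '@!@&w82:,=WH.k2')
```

With `match`, the pattern is implicitly anchored at the beginning.
Here the string doesn't start with a match, so the call returns None.

None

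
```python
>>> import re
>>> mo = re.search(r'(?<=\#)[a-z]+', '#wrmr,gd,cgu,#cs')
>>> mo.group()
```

'wrmr'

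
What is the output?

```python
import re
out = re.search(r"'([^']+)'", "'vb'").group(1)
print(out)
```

vb

The match spans [0:4] → "'vb'".
Captured: group 1 = 'vb'.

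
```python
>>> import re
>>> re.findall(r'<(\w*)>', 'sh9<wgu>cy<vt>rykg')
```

['wgu', 'vt']

Scanning left to right: at [3:8] match '<wgu>', group 1 = 'wgu'; at [10:14] match '<vt>', group 1 = 'vt'.
One capturing group, so `findall` returns just the captured substring from each match — 2 in all.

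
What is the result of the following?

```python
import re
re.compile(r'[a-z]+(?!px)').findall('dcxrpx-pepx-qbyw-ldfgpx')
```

`(?!…)`/`(?<!…)` only lets a position through if the neighbouring text does NOT match; no characters are consumed.
Scanning left to right: at [0:6] → 'dcxrpx'; at [7:11] → 'pepx'; at [12:16] → 'qbyw'; at [17:23] → 'ldfgpx'.
No capturing groups, so `findall` returns the 4 full match strings.

['dcxrpx', 'pepx', 'qbyw', 'ldfgpx']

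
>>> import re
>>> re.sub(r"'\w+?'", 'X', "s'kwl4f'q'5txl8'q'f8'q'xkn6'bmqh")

Every occurrence is swapped for 'X'.

'sXqXqXqXbmqh'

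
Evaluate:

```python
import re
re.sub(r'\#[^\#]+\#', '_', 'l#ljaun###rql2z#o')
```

'l_#_o'

Matches: at [1:8] → '#ljaun#'; at [9:16] → '#rql2z#'.
Each match is replaced by '_'.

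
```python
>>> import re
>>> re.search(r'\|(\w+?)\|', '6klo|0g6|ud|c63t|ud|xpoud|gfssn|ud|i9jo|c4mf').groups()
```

('0g6',)

The match spans [4:9] → '|0g6|'.
Captured: group 1 = '0g6'.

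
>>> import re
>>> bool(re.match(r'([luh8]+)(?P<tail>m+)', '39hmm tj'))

False

Pattern: one or more of one of [luh8] (captured); then one or more of a literal 'm' (captured as 'tail').
`re.match` won't scan ahead — the pattern has to work from the very first character.
Here position 0 doesn't satisfy it, so the call returns None, and `bool(None)` is False.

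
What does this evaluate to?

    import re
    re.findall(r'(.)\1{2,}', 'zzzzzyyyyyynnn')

The backreference `\1` re-matches whatever the first group consumed, character for character.
With a single group, `findall` returns only what that group captured — 3 items.

['z', 'y', 'n']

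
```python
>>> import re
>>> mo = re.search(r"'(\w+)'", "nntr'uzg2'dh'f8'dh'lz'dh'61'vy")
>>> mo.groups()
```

('uzg2',)

The match spans [4:10] → "'uzg2'".
Captured: group 1 = 'uzg2'.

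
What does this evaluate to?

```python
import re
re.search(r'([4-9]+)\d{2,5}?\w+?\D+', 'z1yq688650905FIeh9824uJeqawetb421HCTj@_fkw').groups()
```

Pattern: one or more of a character in [4-9] (captured); then 2 to 5 of a digit (lazy), then one or more of a word character (lazy), then one or more of a non-digit.
Because the quantifier is non-greedy, it stops expanding at the earliest point where the rest of the pattern can succeed.
`re.search` tries every starting position until one works.
The match spans [4:17] → '688650905FIeh'.
Captured: group 1 = '68865'.

('68865',)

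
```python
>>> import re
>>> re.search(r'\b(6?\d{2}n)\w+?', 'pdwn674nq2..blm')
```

This matches a word boundary (`\b`, zero-width); then optionally a literal '6', then exactly 2 of a digit, then the literal 'n' (captured); then one or more of a word character (lazy).
`search` walks the string left to right and returns the first match it finds.
Here no position works, so the call returns None.

None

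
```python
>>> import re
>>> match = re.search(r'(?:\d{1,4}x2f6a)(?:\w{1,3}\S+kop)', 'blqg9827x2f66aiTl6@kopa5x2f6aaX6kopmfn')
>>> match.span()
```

(23, 35)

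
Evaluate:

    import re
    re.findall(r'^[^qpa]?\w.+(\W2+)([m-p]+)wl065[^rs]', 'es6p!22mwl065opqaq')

This matches anchored at the start of the string; then optionally any character except [qpa]; then a word character, then one or more of any character; then a non-word character, then one or more of the literal '2' (captured); then one or more of a character in [m-p] (captured); then the literal 'wl0', then the literal '65', then any character except [rs].
With 2 capturing groups, `findall` returns a 2-tuple per match.

[('!22', 'm')]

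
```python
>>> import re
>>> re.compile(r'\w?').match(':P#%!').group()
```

The pattern matches optionally a word character.
`re.match` only tries the pattern at the start of the string.
The match spans [0:0] → ''.

''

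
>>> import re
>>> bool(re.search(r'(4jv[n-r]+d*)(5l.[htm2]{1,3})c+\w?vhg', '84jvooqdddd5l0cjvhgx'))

Here the pattern never matches, so the call returns None, and `bool(None)` is False.

False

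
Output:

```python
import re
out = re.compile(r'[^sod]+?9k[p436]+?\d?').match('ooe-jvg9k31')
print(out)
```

None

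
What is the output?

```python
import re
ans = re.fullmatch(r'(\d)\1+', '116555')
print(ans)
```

A backreference is literal: `\1` must see the identical characters the first group matched.
For `fullmatch`, every character of the input must be accounted for by the pattern.
Here there's no way to consume every character, so the call returns None.

None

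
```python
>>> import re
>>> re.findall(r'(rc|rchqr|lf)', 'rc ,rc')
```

Walking the string: at [0:2] match 'rc', group 1 = 'rc'; at [4:6] match 'rc', group 1 = 'rc'.
One capturing group, so `findall` returns just the captured substring from each match — 2 in all.

['rc', 'rc']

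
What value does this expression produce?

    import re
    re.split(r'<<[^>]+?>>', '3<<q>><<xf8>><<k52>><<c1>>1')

Matches to split on: at [1:6] → '<<q>>'; at [6:13] → '<<xf8>>'; at [13:20] → '<<k52>>'; at [20:26] → '<<c1>>'.
The string is cut at each match, leaving 5 pieces.

['3', '', '', '', '1']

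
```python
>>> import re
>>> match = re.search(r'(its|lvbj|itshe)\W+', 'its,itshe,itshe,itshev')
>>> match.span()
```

(0, 4)

`re.search` tries every starting position until one works.
The match spans [0:4] → 'its,'.
Captured: group 1 = 'its'.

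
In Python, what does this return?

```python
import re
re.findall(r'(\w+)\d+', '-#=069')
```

['06']

This matches one or more of a word character (captured); then one or more of a digit.
Walking the string: at [3:6] match '069', group 1 = '06'.
One capturing group, so `findall` returns just the captured substring from the one match — 1 in all.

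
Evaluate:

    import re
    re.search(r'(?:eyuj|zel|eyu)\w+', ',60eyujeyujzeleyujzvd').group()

'eyujeyujzeleyujzvd'

`re.search` scans for the first position where the pattern succeeds.
The match spans [3:21] → 'eyujeyujzeleyujzvd'.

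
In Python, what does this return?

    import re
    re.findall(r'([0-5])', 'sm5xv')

The pattern matches a character in [0-5] (captured).
Walking the string: at [2:3] match '5', group 1 = '5'.
`findall` collects group 1 from the one match (1 total).

['5']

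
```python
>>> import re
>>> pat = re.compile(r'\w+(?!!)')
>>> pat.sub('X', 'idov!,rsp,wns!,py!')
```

'Xv!,X,Xs!,Xy!'

`(?!…)`/`(?<!…)` only lets a position through if the neighbouring text does NOT match; no characters are consumed.
Matches: at [0:3] → 'ido'; at [6:9] → 'rsp'; at [10:12] → 'wn'; at [15:16] → 'p'.
Every occurrence is swapped for 'X'.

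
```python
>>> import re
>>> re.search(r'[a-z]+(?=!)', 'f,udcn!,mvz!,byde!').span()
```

The lookaround is zero-width — it requires the adjacent text to match without consuming it, so the asserted text isn't part of the match.
`re.search` tries every starting position until one works.
The match spans [2:6] → 'udcn'.

(2, 6)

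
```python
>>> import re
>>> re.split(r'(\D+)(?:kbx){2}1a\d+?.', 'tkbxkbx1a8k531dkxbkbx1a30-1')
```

['', 't', '531dkxbkbx1a30-1']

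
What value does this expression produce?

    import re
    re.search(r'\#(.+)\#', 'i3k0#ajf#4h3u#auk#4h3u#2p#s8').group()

Unlike `match`, `search` isn't anchored — it looks for the pattern anywhere in the string.
The match spans [4:26] → '#ajf#4h3u#auk#4h3u#2p#'.
Captured: group 1 = 'ajf#4h3u#auk#4h3u#2p'.

'#ajf#4h3u#auk#4h3u#2p#'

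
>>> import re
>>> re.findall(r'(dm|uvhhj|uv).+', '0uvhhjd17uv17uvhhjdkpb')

Alternation isn't longest-match — the leftmost alternative that fits at this position is chosen.
Walking the string: at [1:22] match 'uvhhjd17uv17uvhhjdkpb', group 1 = 'uvhhj'.
With a single group, `findall` returns only what that group captured — 1 item.

['uvhhj']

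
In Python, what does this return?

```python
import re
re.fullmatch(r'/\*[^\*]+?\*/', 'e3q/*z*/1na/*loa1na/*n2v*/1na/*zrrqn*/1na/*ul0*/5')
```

`re.fullmatch` is like wrapping the pattern in `^…$` (in single-line mode).
Here there's no way to consume every character, so the call returns None.

None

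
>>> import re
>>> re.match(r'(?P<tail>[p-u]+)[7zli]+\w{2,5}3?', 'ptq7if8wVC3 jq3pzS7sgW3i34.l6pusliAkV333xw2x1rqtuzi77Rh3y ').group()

'ptq7if8wVC3'

`re.match` won't scan ahead — the pattern has to work from the very first character.
The match spans [0:11] → 'ptq7if8wVC3'.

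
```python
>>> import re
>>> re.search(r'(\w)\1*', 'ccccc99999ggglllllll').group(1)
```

'c'

The match spans [0:5] → 'ccccc'.
Captured: group 1 = 'c'.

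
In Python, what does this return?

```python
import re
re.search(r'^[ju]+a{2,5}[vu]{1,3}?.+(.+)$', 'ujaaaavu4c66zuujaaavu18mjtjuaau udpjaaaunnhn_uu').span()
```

This matches anchored at the start of the string; then one or more of one of [ju], then 2 to 5 of the literal 'a', then 1 to 3 of one of [vu] (lazy); then one or more of any character; then one or more of any character (captured); then anchored at the end.
`re.search` scans for the first position where the pattern succeeds.
The match spans [0:47] → 'ujaaaavu4c66zuujaaavu18mjtjuaau udpjaaaunnhn_uu'.
Captured: group 1 = 'u'.

(0, 47)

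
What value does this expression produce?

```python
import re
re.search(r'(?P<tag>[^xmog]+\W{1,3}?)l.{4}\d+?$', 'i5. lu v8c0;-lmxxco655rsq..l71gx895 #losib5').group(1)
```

'895 #'

The match spans [32:43] → '895 #losib5'.
Captured: group 1 = '895 #'.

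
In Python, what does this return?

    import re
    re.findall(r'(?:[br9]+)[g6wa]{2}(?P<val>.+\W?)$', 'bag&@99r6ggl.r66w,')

Pattern: one or more of one of [br9] (non-capturing group); then exactly 2 of one of [g6wa]; then one or more of any character, then optionally a non-word character (captured as 'val'); then anchored at the end.
Matches: at [0:18] match 'bag&@99r6ggl.r66w,', group 1 = '&@99r6ggl.r66w,'.
With a single group, `findall` returns only what that group captured — 1 item.

['&@99r6ggl.r66w,']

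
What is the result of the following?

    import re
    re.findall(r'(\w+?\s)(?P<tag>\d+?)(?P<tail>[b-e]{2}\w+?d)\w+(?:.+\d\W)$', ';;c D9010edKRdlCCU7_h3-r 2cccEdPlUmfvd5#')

[('r ', '2', 'cccEd')]

Pattern: one or more of a word character (lazy), then whitespace (captured); then one or more of a digit (lazy) (captured as 'tag'); then exactly 2 of a character in [b-e], then one or more of a word character (lazy), then the literal 'd' (captured as 'tail'); then one or more of a word character; then one or more of any character, then a digit, then a non-word character (non-capturing group); then anchored at the end.
Scanning left to right: at [23:40] match 'r 2cccEdPlUmfvd5#', groups = ('r ', '2', 'cccEd').
Multiple groups make `findall` return tuples — one 3-tuple for the one match.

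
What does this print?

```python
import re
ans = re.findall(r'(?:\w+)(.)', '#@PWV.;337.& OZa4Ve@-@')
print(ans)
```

This matches one or more of a word character (non-capturing group); then any character (captured).
Scanning left to right: at [2:6] match 'PWV.', group 1 = '.'; at [7:11] match '337.', group 1 = '.'; at [13:20] match 'OZa4Ve@', group 1 = '@'.
One capturing group, so `findall` returns just the captured substring from each match — 3 in all.

['.', '.', '@']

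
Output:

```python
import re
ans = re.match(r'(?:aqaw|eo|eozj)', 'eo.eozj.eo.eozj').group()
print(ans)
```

eo

With `match`, the pattern is implicitly anchored at the beginning.
The match spans [0:2] → 'eo'.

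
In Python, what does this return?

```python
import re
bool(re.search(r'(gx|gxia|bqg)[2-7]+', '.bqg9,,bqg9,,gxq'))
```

False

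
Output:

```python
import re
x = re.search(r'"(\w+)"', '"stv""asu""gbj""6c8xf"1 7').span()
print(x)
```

The match spans [0:5] → '"stv"'.

(0, 5)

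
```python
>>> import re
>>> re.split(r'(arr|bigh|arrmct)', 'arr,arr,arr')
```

['', 'arr', ',', 'arr', ',', 'arr', '']

The group in the pattern means `split` returns the separators' captures alongside the pieces.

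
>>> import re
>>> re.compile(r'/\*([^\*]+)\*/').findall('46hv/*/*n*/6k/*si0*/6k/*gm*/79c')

With a single group, `findall` returns only what that group captured — 3 items.

['n', 'si0', 'gm']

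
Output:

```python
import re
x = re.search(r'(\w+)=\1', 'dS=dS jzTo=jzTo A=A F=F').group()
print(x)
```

dS=dS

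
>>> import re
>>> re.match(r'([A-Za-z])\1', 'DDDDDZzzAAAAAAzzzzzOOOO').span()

(0, 2)

The backreference `\1` re-matches whatever the first group consumed, character for character.
`re.match` only tries the pattern at the start of the string.
The match spans [0:2] → 'DD'.
Captured: group 1 = 'D'.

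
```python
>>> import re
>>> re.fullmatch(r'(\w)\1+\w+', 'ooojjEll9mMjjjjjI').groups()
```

`\1` has to match the exact text group 1 already captured.
`re.fullmatch` requires the pattern to consume the entire string.
The match spans [0:17] → 'ooojjEll9mMjjjjjI'.
Captured: group 1 = 'o'.

('o',)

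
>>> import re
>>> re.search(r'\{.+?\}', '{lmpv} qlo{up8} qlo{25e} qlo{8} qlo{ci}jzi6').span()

(0, 6)

A `+?`/`*?`/`{m,n}?` starts at its minimum and grows only as far as needed for what follows to match.
The match spans [0:6] → '{lmpv}'.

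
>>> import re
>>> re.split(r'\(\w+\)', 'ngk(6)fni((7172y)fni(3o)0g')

['ngk', 'fni(', 'fni', '0g']

Matches to split on: at [3:6] → '(6)'; at [10:17] → '(7172y)'; at [20:24] → '(3o)'.
`split` removes every match and returns the 4 fragments in between.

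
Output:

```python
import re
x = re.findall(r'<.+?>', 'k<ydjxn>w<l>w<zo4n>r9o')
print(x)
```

A non-greedy quantifier consumes as few characters as it can — just enough that the remainder of the pattern still matches from where it stops; whatever follows it matches normally.
Scanning left to right: at [1:8] → '<ydjxn>'; at [9:12] → '<l>'; at [13:19] → '<zo4n>'.
`findall` yields the raw match text (3 of them) because the pattern has no groups.

['<ydjxn>', '<l>', '<zo4n>']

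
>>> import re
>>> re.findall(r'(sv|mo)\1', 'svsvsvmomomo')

['sv', 'mo']

After group 1 captures some text, `\1` only succeeds where that same text appears again.
Walking the string: at [0:4] match 'svsv', group 1 = 'sv'; at [6:10] match 'momo', group 1 = 'mo'.
Because there's exactly one group, `findall` drops the full match and keeps group 1 from each hit.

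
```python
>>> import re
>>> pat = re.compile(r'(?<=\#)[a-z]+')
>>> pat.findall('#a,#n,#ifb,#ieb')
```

The positive lookaround only admits positions where the adjacent text matches; those characters stay outside the span.
Matches: at [1:2] → 'a'; at [4:5] → 'n'; at [7:10] → 'ifb'; at [12:15] → 'ieb'.
`findall` yields the raw match text (4 of them) because the pattern has no groups.

['a', 'n', 'ifb', 'ieb']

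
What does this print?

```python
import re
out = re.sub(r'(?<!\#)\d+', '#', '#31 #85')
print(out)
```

#3# #8#

`(?!…)`/`(?<!…)` only lets a position through if the neighbouring text does NOT match; no characters are consumed.
Each match is replaced by '#'.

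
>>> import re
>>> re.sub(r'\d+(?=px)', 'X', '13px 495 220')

The `(?=…)`/`(?<=…)` assertion just peeks at neighbouring text; it doesn't advance the match position.
Every occurrence is swapped for 'X'.

'Xpx 495 220'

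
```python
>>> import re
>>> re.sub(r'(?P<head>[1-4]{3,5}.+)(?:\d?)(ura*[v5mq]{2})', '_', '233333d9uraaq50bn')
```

'_0bn'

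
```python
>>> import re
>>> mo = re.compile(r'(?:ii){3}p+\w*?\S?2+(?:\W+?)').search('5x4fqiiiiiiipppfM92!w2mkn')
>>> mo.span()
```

(6, 20)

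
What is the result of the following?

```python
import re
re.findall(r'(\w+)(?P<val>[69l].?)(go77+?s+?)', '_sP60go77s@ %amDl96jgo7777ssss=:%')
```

[('_sP', '60', 'go77s'), ('amDl9', '6j', 'go7777s')]

Lazy quantifiers expand one character at a time until the remainder of the pattern can match.
Multiple groups make `findall` return tuples — one 3-tuple for each match.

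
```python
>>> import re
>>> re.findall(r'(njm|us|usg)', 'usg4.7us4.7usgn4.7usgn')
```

The regex engine tests alternatives in the order written; an earlier branch that matches wins even if a later one would match more.
`findall` collects group 1 from each match (4 total).

['us', 'us', 'us', 'us']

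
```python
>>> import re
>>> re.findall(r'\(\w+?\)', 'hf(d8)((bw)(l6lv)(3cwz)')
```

['(d8)', '(bw)', '(l6lv)', '(3cwz)']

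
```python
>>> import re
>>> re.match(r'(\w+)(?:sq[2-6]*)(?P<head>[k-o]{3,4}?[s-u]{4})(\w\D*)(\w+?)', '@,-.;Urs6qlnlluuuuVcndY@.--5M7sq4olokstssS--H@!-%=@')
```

`re.match` won't scan ahead — the pattern has to work from the very first character.
Here the string doesn't start with a match, so the call returns None.

None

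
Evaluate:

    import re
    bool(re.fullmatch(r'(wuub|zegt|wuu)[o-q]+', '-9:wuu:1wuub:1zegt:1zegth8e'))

`re.fullmatch` requires the pattern to consume the entire string.
Here the pattern can't cover the whole string, so the call returns None, and `bool(None)` is False.

False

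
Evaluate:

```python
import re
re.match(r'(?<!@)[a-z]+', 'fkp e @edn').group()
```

'fkp'

The negative lookahead/lookbehind blocks any match where the forbidden context is present.
`re.match` only tries the pattern at the start of the string.
The match spans [0:3] → 'fkp'.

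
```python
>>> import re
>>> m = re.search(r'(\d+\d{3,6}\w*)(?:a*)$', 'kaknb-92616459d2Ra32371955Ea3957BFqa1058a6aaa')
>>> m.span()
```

(6, 45)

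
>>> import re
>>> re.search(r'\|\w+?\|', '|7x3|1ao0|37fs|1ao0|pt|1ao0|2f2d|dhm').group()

'|7x3|'

The match spans [0:5] → '|7x3|'.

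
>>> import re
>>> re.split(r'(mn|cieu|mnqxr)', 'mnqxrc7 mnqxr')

Alternation tries branches left to right and keeps the first one that lets the overall match succeed at that position.
The group in the pattern means `split` returns the separators' captures alongside the pieces.

['', 'mn', 'qxrc7 ', 'mn', 'qxr']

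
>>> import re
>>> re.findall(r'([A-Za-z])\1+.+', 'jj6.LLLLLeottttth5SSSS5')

['j']

The backreference `\1` re-matches whatever the first group consumed, character for character.
Walking the string: at [0:23] match 'jj6.LLLLLeottttth5SSSS5', group 1 = 'j'.
With a single group, `findall` returns only what that group captured — 1 item.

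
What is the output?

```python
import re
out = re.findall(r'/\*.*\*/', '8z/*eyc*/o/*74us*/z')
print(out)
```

With no groups in the pattern, `findall` gives back each whole match — 1 here.

['/*eyc*/o/*74us*/']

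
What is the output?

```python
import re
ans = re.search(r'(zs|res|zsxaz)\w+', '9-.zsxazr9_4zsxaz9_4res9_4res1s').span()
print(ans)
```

(3, 31)

Unlike `match`, `search` isn't anchored — it looks for the pattern anywhere in the string.
The match spans [3:31] → 'zsxazr9_4zsxaz9_4res9_4res1s'.
Captured: group 1 = 'zs'.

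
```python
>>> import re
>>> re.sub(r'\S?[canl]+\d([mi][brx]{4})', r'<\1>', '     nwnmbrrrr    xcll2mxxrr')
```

This matches optionally a non-whitespace character, then one or more of one of [canl], then a digit; then one of [mi], then exactly 4 of one of [brx] (captured).
Matches: at [18:28] → 'xcll2mxxrr'.
`\1` in the replacement pulls in group 1's text for each match.

'     nwnmbrrrr    <mxxrr>'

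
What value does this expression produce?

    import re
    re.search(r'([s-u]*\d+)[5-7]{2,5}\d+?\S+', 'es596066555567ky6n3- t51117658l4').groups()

('s596066555',)

The match spans [1:20] → 's596066555567ky6n3-'.
Captured: group 1 = 's596066555'.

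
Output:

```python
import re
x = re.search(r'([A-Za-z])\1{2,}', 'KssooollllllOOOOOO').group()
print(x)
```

ooo

`\1` has to match the exact text group 1 already captured.
`re.search` scans for the first position where the pattern succeeds.
The match spans [3:6] → 'ooo'.
Captured: group 1 = 'o'.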